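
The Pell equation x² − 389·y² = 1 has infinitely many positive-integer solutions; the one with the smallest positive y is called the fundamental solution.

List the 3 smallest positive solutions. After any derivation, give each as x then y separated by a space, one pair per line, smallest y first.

3287049 166660
21609382256801 1095639172680
142062196675667653449 7202839293837075980

d=389: √d = [19; 1,2,1,1,1,1,2,1,38] (ℓ=9, odd), read p_17/q_17
k=0  a_k=19  p_k/q_k = 19/1
…
k=11  a_k=2  p_k/q_k = 151493/7681
…
k=16  a_k=2  p_k/q_k = 2376809/120509
k=17  a_k=1  p_k/q_k = 3287049/166660
→ (3287049, 166660).  Check: 3287049²=10804691128401, 389·166660²=10804691128400, difference 1.
(3287049+166660√389)^2 = 21609382256801 + 1095639172680√389
(3287049+166660√389)^3 = 142062196675667653449 + 7202839293837075980√389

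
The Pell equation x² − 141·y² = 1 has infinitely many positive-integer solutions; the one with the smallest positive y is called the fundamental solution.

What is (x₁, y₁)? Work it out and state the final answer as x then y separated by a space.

√141 = [11; 1,6,1,22, …], period ℓ=4 (even) → k=3
k=0  a_k=11  p_k/q_k = 11/1
…
k=2  a_k=6  p_k/q_k = 83/7
k=3  a_k=1  p_k/q_k = 95/8
fundamental: x₁=95, y₁=8  (since 9025 − 141·64 = 1)

95 8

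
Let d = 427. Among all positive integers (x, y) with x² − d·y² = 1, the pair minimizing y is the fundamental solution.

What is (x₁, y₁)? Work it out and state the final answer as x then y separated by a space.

[20; 1,1,1,40] for √427; ℓ=4 ⇒ convergent index 3
step 0: (20, 1)  from 20·(1,0) + (0,1)
step 1: (21, 1)  from 1·(20,1) + (1,0)
step 2: (41, 2)  from 1·(21,1) + (20,1)
step 3: (62, 3)  from 1·(41,2) + (21,1)
→ (62, 3).  Check: 62²=3844, 427·3²=3843, difference 1.

62 3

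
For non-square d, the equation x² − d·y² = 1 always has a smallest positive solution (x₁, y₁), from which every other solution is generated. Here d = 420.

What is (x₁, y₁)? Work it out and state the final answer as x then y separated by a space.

[20; 2,40] for √420; ℓ=2 ⇒ convergent index 1
step 0: (20, 1)  from 20·(1,0) + (0,1)
step 1: (41, 2)  from 2·(20,1) + (1,0)
(x₁, y₁) = (41, 2);  41² − 420·2² = 1 ✓

41 2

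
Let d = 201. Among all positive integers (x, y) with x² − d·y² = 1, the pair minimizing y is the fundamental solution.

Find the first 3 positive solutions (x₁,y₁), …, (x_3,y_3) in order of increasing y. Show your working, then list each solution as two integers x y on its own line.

[14; 5,1,1,1,2,…,1,5,28] for √201; ℓ=14 ⇒ convergent index 13
a_0=14:  p_0=14·1+0=14,  q_0=14·0+1=1
a_1=5:  p_1=5·14+1=71,  q_1=5·1+0=5
a_2=1:  p_2=1·71+14=85,  q_2=1·5+1=6
a_3=1:  p_3=1·85+71=156,  q_3=1·6+5=11
a_4=1:  p_4=1·156+85=241,  q_4=1·11+6=17
…
a_7=8:  p_7=8·879+638=7670,  q_7=8·62+45=541
a_8=1:  p_8=1·7670+879=8549,  q_8=1·541+62=603
a_9=2:  p_9=2·8549+7670=24768,  q_9=2·603+541=1747
a_10=1:  p_10=1·24768+8549=33317,  q_10=1·1747+603=2350
…
a_12=1:  p_12=1·58085+33317=91402,  q_12=1·4097+2350=6447
a_13=5:  p_13=5·91402+58085=515095,  q_13=5·6447+4097=36332
fundamental: x₁=515095, y₁=36332  (since 265322859025 − 201·1320014224 = 1)
(x_2, y_2) = (515095·515095 + 201·36332·36332, 515095·36332 + 36332·515095) = (530645718049, 37428863080)
(x_3, y_3) = (515095·530645718049 + 201·36332·37428863080, 515095·37428863080 + 36332·530645718049) = (546665912276384215, 38558840456348868)

515095 36332
530645718049 37428863080
546665912276384215 38558840456348868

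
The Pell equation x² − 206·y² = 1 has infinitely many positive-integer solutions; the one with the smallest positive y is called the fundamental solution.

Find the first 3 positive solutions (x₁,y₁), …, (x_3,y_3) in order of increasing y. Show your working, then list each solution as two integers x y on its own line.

√206 → a₀=14, period (2,1,5,14,5,1,2,28); ℓ=8 even so k=7
k=0  a_k=14  p_k/q_k = 14/1
…
k=5  a_k=5  p_k/q_k = 17539/1222
k=6  a_k=1  p_k/q_k = 20998/1463
k=7  a_k=2  p_k/q_k = 59535/4148
(x₁, y₁) = (59535, 4148);  59535² − 206·4148² = 1 ✓
(59535+4148√206)^2 = 7088832449 + 493902360√206
(59535+4148√206)^3 = 844067279642895 + 58808954001052√206

59535 4148
7088832449 493902360
844067279642895 58808954001052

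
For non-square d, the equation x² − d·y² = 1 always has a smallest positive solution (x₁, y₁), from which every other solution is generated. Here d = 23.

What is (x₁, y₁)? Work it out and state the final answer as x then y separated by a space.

[4; 1,3,1,8] for √23; ℓ=4 ⇒ convergent index 3
step 0: (4, 1)  from 4·(1,0) + (0,1)
step 1: (5, 1)  from 1·(4,1) + (1,0)
step 2: (19, 4)  from 3·(5,1) + (4,1)
step 3: (24, 5)  from 1·(19,4) + (5,1)
→ (24, 5).  Check: 24²=576, 23·5²=575, difference 1.

24 5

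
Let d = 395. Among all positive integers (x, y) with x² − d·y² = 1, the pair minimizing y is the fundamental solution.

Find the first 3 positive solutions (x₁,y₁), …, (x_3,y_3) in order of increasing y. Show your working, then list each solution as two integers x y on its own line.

159 8
50561 2544
16078239 808984

[19; 1,6,1,38] for √395; ℓ=4 ⇒ convergent index 3
i=0: a=19 ⇒ p=19, q=1
i=1: a=1 ⇒ p=20, q=1
i=2: a=6 ⇒ p=139, q=7
i=3: a=1 ⇒ p=159, q=8
→ (159, 8).  Check: 159²=25281, 395·8²=25280, difference 1.
n=2: (159,8)∘(159,8) = (159·159+395·8·8, 159·8+8·159) = (50561,2544)
n=3: (50561,2544)∘(159,8) = (159·50561+395·8·2544, 159·2544+8·50561) = (16078239,808984)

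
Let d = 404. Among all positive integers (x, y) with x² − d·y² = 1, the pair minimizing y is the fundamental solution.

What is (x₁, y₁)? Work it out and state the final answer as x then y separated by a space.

√404 → a₀=20, period (10,40); ℓ=2 even so k=1
i=0: a=20 ⇒ p=20, q=1
i=1: a=10 ⇒ p=201, q=10
(x₁, y₁) = (201, 10);  201² − 404·10² = 1 ✓

201 10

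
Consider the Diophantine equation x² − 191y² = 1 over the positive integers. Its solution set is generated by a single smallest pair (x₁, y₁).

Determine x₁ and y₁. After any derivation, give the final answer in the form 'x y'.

8994000 650783

d=191: √d = [13; 1,4,1,1,3,…,4,1,26] (ℓ=16, even), read p_15/q_15
k=0  a_k=13  p_k/q_k = 13/1
k=1  a_k=1  p_k/q_k = 14/1
k=2  a_k=4  p_k/q_k = 69/5
…
k=5  a_k=3  p_k/q_k = 539/39
…
k=8  a_k=13  p_k/q_k = 40217/2910
k=9  a_k=2  p_k/q_k = 83433/6037
…
k=11  a_k=3  p_k/q_k = 704682/50989
k=12  a_k=1  p_k/q_k = 911765/65973
…
k=14  a_k=4  p_k/q_k = 7377553/533821
k=15  a_k=1  p_k/q_k = 8994000/650783
fundamental: x₁=8994000, y₁=650783  (since 80892036000000 − 191·423518513089 = 1)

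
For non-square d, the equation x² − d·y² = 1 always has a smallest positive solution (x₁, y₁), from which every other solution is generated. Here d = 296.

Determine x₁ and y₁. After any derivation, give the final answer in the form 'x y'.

3699 215

[17; 4,1,7,1,4,34] for √296; ℓ=6 ⇒ convergent index 5
step 0: (17, 1)  from 17·(1,0) + (0,1)
step 1: (69, 4)  from 4·(17,1) + (1,0)
…
step 4: (757, 44)  from 1·(671,39) + (86,5)
step 5: (3699, 215)  from 4·(757,44) + (671,39)
fundamental: x₁=3699, y₁=215  (since 13682601 − 296·46225 = 1)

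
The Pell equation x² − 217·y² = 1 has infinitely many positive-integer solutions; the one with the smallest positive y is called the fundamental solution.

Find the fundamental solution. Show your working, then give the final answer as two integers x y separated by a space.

d=217: √d = [14; 1,2,1,2,1,…,2,1,28] (ℓ=16, even), read p_15/q_15
i=0: a=14 ⇒ p=14, q=1
…
i=3: a=1 ⇒ p=59, q=4
i=4: a=2 ⇒ p=162, q=11
i=5: a=1 ⇒ p=221, q=15
…
i=8: a=4 ⇒ p=15055, q=1022
…
i=10: a=1 ⇒ p=154218, q=10469
i=11: a=1 ⇒ p=293381, q=19916
i=12: a=2 ⇒ p=740980, q=50301
…
i=14: a=2 ⇒ p=2809702, q=190735
i=15: a=1 ⇒ p=3844063, q=260952
→ (3844063, 260952).  Check: 3844063²=14776820347969, 217·260952²=14776820347968, difference 1.

3844063 260952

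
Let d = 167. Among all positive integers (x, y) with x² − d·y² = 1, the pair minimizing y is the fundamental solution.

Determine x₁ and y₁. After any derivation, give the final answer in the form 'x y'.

168 13

d=167: √d = [12; 1,11,1,24] (ℓ=4, even), read p_3/q_3
i=0: a=12 ⇒ p=12, q=1
i=1: a=1 ⇒ p=13, q=1
i=2: a=11 ⇒ p=155, q=12
i=3: a=1 ⇒ p=168, q=13
→ (168, 13).  Check: 168²=28224, 167·13²=28223, difference 1.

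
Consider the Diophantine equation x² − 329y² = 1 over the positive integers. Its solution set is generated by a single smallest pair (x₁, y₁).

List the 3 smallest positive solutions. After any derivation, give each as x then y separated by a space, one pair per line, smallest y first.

√329 = [18; 7,4,2,1,1,4,1,1,2,4,7,36, …], period ℓ=12 (even) → k=11
k=0  a_k=18  p_k/q_k = 18/1
k=1  a_k=7  p_k/q_k = 127/7
…
k=5  a_k=1  p_k/q_k = 2884/159
…
k=9  a_k=2  p_k/q_k = 74857/4127
k=10  a_k=4  p_k/q_k = 328794/18127
k=11  a_k=7  p_k/q_k = 2376415/131016
→ (2376415, 131016).  Check: 2376415²=5647348252225, 329·131016²=5647348252224, difference 1.
(2376415+131016√329)^2 = 11294696504449 + 622696775280√329
(2376415+131016√329)^3 = 53681772387237964255 + 2959571914453911384√329

2376415 131016
11294696504449 622696775280
53681772387237964255 2959571914453911384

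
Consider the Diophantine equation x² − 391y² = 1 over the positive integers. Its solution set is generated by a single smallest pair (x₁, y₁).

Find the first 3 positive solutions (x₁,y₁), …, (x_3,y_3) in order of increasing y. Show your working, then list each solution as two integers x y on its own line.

√391 = [19; 1,3,2,2,1,…,3,1,38, …], period ℓ=16 (even) → k=15
a_0=19:  p_0=19·1+0=19,  q_0=19·0+1=1
…
a_2=3:  p_2=3·20+19=79,  q_2=3·1+1=4
…
a_9=2:  p_9=2·52519+2709=107747,  q_9=2·2656+137=5449
…
a_11=1:  p_11=1·160266+107747=268013,  q_11=1·8105+5449=13554
a_12=2:  p_12=2·268013+160266=696292,  q_12=2·13554+8105=35213
…
a_14=3:  p_14=3·1660597+696292=5678083,  q_14=3·83980+35213=287153
a_15=1:  p_15=1·5678083+1660597=7338680,  q_15=1·287153+83980=371133
(x₁, y₁) = (7338680, 371133);  7338680² − 391·371133² = 1 ✓
(x_2, y_2) = (7338680·7338680 + 391·371133·371133, 7338680·371133 + 371133·7338680) = (107712448284799, 5447252648880)
(x_3, y_3) = (7338680·107712448284799 + 391·371133·5447252648880, 7338680·5447252648880 + 371133·107712448284799) = (1580934379957370111960, 79951288138564985667)

7338680 371133
107712448284799 5447252648880
1580934379957370111960 79951288138564985667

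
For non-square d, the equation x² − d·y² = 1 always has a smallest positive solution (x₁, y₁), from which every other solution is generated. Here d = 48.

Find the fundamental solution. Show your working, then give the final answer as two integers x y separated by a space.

[6; 1,12] for √48; ℓ=2 ⇒ convergent index 1
k=0  a_k=6  p_k/q_k = 6/1
k=1  a_k=1  p_k/q_k = 7/1
(x₁, y₁) = (7, 1);  7² − 48·1² = 1 ✓

7 1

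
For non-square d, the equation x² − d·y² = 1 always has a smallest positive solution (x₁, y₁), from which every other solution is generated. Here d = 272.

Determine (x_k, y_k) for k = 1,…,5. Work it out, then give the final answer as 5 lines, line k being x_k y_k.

√272 → a₀=16, period (2,32); ℓ=2 even so k=1
k=0  a_k=16  p_k/q_k = 16/1
k=1  a_k=2  p_k/q_k = 33/2
(x₁, y₁) = (33, 2);  33² − 272·2² = 1 ✓
k=2:  x_2 = 33·33+272·2·2 = 2177,  y_2 = 33·2+2·33 = 132
k=3:  x_3 = 33·2177+272·2·132 = 143649,  y_3 = 33·132+2·2177 = 8710
k=4:  x_4 = 33·143649+272·2·8710 = 9478657,  y_4 = 33·8710+2·143649 = 574728
k=5:  x_5 = 33·9478657+272·2·574728 = 625447713,  y_5 = 33·574728+2·9478657 = 37923338

33 2
2177 132
143649 8710
9478657 574728
625447713 37923338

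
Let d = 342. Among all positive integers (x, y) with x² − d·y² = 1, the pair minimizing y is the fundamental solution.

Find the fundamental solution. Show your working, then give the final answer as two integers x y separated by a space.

37 2

√342 = [18; 2,36, …], period ℓ=2 (even) → k=1
k=0  a_k=18  p_k/q_k = 18/1
k=1  a_k=2  p_k/q_k = 37/2
→ (37, 2).  Check: 37²=1369, 342·2²=1368, difference 1.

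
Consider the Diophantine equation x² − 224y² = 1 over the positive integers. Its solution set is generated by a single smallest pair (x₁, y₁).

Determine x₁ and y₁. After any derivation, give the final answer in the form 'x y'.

15 1

√224 → a₀=14, period (1,28); ℓ=2 even so k=1
a_0=14:  p_0=14·1+0=14,  q_0=14·0+1=1
a_1=1:  p_1=1·14+1=15,  q_1=1·1+0=1
→ (15, 1).  Check: 15²=225, 224·1²=224, difference 1.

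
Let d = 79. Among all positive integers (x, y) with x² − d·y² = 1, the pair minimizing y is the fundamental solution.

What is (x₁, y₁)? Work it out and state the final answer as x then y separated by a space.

80 9

√79 → a₀=8, period (1,7,1,16); ℓ=4 even so k=3
step 0: (8, 1)  from 8·(1,0) + (0,1)
step 1: (9, 1)  from 1·(8,1) + (1,0)
step 2: (71, 8)  from 7·(9,1) + (8,1)
step 3: (80, 9)  from 1·(71,8) + (9,1)
→ (80, 9).  Check: 80²=6400, 79·9²=6399, difference 1.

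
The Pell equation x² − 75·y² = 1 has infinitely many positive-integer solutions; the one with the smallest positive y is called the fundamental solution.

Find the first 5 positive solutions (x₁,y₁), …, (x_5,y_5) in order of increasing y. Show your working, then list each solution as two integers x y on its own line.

[8; 1,1,1,16] for √75; ℓ=4 ⇒ convergent index 3
step 0: (8, 1)  from 8·(1,0) + (0,1)
…
step 2: (17, 2)  from 1·(9,1) + (8,1)
step 3: (26, 3)  from 1·(17,2) + (9,1)
(x₁, y₁) = (26, 3);  26² − 75·3² = 1 ✓
n=2: (26,3)∘(26,3) = (26·26+75·3·3, 26·3+3·26) = (1351,156)
n=3: (1351,156)∘(26,3) = (26·1351+75·3·156, 26·156+3·1351) = (70226,8109)
n=4: (70226,8109)∘(26,3) = (26·70226+75·3·8109, 26·8109+3·70226) = (3650401,421512)
n=5: (3650401,421512)∘(26,3) = (26·3650401+75·3·421512, 26·421512+3·3650401) = (189750626,21910515)

26 3
1351 156
70226 8109
3650401 421512
189750626 21910515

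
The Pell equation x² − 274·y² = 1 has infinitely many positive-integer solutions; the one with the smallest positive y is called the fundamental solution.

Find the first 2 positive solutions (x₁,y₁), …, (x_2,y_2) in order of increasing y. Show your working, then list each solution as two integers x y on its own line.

d=274: √d = [16; 1,1,4,4,1,1,32] (ℓ=7, odd), read p_13/q_13
k=0  a_k=16  p_k/q_k = 16/1
k=1  a_k=1  p_k/q_k = 17/1
k=2  a_k=1  p_k/q_k = 33/2
…
k=4  a_k=4  p_k/q_k = 629/38
…
k=6  a_k=1  p_k/q_k = 1407/85
k=7  a_k=32  p_k/q_k = 45802/2767
…
k=10  a_k=4  p_k/q_k = 419253/25328
k=11  a_k=4  p_k/q_k = 1770023/106931
k=12  a_k=1  p_k/q_k = 2189276/132259
k=13  a_k=1  p_k/q_k = 3959299/239190
fundamental: x₁=3959299, y₁=239190  (since 15676048571401 − 274·57211856100 = 1)
k=2:  x_2 = 3959299·3959299+274·239190·239190 = 31352097142801,  y_2 = 3959299·239190+239190·3959299 = 1894049455620

3959299 239190
31352097142801 1894049455620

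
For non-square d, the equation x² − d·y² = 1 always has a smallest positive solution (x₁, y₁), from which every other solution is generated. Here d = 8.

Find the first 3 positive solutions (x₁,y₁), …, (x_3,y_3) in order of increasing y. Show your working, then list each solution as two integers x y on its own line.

3 1
17 6
99 35

[2; 1,4] for √8; ℓ=2 ⇒ convergent index 1
i=0: a=2 ⇒ p=2, q=1
i=1: a=1 ⇒ p=3, q=1
(x₁, y₁) = (3, 1);  3² − 8·1² = 1 ✓
k=2:  x_2 = 3·3+8·1·1 = 17,  y_2 = 3·1+1·3 = 6
k=3:  x_3 = 3·17+8·1·6 = 99,  y_3 = 3·6+1·17 = 35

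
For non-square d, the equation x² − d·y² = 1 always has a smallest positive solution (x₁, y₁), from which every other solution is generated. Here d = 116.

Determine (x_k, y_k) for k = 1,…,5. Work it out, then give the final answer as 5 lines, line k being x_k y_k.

d=116: √d = [10; 1,3,2,1,4,1,2,3,1,20] (ℓ=10, even), read p_9/q_9
i=0: a=10 ⇒ p=10, q=1
i=1: a=1 ⇒ p=11, q=1
…
i=5: a=4 ⇒ p=657, q=61
…
i=8: a=3 ⇒ p=7550, q=701
i=9: a=1 ⇒ p=9801, q=910
(x₁, y₁) = (9801, 910);  9801² − 116·910² = 1 ✓
k=2:  x_2 = 9801·9801+116·910·910 = 192119201,  y_2 = 9801·910+910·9801 = 17837820
k=3:  x_3 = 9801·192119201+116·910·17837820 = 3765920568201,  y_3 = 9801·17837820+910·192119201 = 349656946730
k=4:  x_4 = 9801·3765920568201+116·910·349656946730 = 73819574785756801,  y_4 = 9801·349656946730+910·3765920568201 = 6853975451963640
k=5:  x_5 = 9801·73819574785756801+116·910·6853975451963640 = 1447011301184484245001,  y_5 = 9801·6853975451963640+910·73819574785756801 = 134351626459734324550

9801 910
192119201 17837820
3765920568201 349656946730
73819574785756801 6853975451963640
1447011301184484245001 134351626459734324550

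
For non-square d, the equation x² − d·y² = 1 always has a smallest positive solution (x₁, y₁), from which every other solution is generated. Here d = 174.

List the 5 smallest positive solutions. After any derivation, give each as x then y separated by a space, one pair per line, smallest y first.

1451 110
4210801 319220
12219743051 926376330
35461690123201 2688343790440
102909812517786251 7801572753480550

√174 = [13; 5,4,5,26, …], period ℓ=4 (even) → k=3
a_0=13:  p_0=13·1+0=13,  q_0=13·0+1=1
a_1=5:  p_1=5·13+1=66,  q_1=5·1+0=5
a_2=4:  p_2=4·66+13=277,  q_2=4·5+1=21
a_3=5:  p_3=5·277+66=1451,  q_3=5·21+5=110
(x₁, y₁) = (1451, 110);  1451² − 174·110² = 1 ✓
(1451+110√174)^2 = 4210801 + 319220√174
(1451+110√174)^3 = 12219743051 + 926376330√174
(1451+110√174)^4 = 35461690123201 + 2688343790440√174
(1451+110√174)^5 = 102909812517786251 + 7801572753480550√174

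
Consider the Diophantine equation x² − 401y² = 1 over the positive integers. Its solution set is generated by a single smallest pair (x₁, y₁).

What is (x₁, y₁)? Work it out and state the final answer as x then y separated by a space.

801 40

√401 → a₀=20, period (40); ℓ=1 odd so k=1
a_0=20:  p_0=20·1+0=20,  q_0=20·0+1=1
a_1=40:  p_1=40·20+1=801,  q_1=40·1+0=40
fundamental: x₁=801, y₁=40  (since 641601 − 401·1600 = 1)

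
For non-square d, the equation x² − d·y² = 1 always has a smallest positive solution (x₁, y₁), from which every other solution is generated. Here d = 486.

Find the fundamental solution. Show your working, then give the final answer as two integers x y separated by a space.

485 22

√486 → a₀=22, period (22,44); ℓ=2 even so k=1
a_0=22:  p_0=22·1+0=22,  q_0=22·0+1=1
a_1=22:  p_1=22·22+1=485,  q_1=22·1+0=22
(x₁, y₁) = (485, 22);  485² − 486·22² = 1 ✓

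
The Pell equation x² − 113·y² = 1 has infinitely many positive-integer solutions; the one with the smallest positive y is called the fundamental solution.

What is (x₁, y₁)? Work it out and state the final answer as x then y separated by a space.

[10; 1,1,1,2,2,1,1,1,20] for √113; ℓ=9 ⇒ convergent index 17
step 0: (10, 1)  from 10·(1,0) + (0,1)
…
step 3: (32, 3)  from 1·(21,2) + (11,1)
step 4: (85, 8)  from 2·(32,3) + (21,2)
step 5: (202, 19)  from 2·(85,8) + (32,3)
step 6: (287, 27)  from 1·(202,19) + (85,8)
step 7: (489, 46)  from 1·(287,27) + (202,19)
step 8: (776, 73)  from 1·(489,46) + (287,27)
step 9: (16009, 1506)  from 20·(776,73) + (489,46)
step 10: (16785, 1579)  from 1·(16009,1506) + (776,73)
step 11: (32794, 3085)  from 1·(16785,1579) + (16009,1506)
step 12: (49579, 4664)  from 1·(32794,3085) + (16785,1579)
…
step 14: (313483, 29490)  from 2·(131952,12413) + (49579,4664)
step 15: (445435, 41903)  from 1·(313483,29490) + (131952,12413)
step 16: (758918, 71393)  from 1·(445435,41903) + (313483,29490)
step 17: (1204353, 113296)  from 1·(758918,71393) + (445435,41903)
(x₁, y₁) = (1204353, 113296);  1204353² − 113·113296² = 1 ✓

1204353 113296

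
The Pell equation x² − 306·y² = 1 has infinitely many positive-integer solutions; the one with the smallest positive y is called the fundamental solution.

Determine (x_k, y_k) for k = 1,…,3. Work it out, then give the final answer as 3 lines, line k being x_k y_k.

√306 → a₀=17, period (2,34); ℓ=2 even so k=1
k=0  a_k=17  p_k/q_k = 17/1
k=1  a_k=2  p_k/q_k = 35/2
(x₁, y₁) = (35, 2);  35² − 306·2² = 1 ✓
n=2: (35,2)∘(35,2) = (35·35+306·2·2, 35·2+2·35) = (2449,140)
n=3: (2449,140)∘(35,2) = (35·2449+306·2·140, 35·140+2·2449) = (171395,9798)

35 2
2449 140
171395 9798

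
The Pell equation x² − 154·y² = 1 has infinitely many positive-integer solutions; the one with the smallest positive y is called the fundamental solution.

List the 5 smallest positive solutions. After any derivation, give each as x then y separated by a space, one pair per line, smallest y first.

[12; 2,2,3,1,2,1,3,2,2,24] for √154; ℓ=10 ⇒ convergent index 9
step 0: (12, 1)  from 12·(1,0) + (0,1)
…
step 3: (211, 17)  from 3·(62,5) + (25,2)
…
step 6: (1030, 83)  from 1·(757,61) + (273,22)
step 7: (3847, 310)  from 3·(1030,83) + (757,61)
step 8: (8724, 703)  from 2·(3847,310) + (1030,83)
step 9: (21295, 1716)  from 2·(8724,703) + (3847,310)
→ (21295, 1716).  Check: 21295²=453477025, 154·1716²=453477024, difference 1.
k=2:  x_2 = 21295·21295+154·1716·1716 = 906954049,  y_2 = 21295·1716+1716·21295 = 73084440
k=3:  x_3 = 21295·906954049+154·1716·73084440 = 38627172925615,  y_3 = 21295·73084440+1716·906954049 = 3112666297884
k=4:  x_4 = 21295·38627172925615+154·1716·3112666297884 = 1645131293994988801,  y_4 = 21295·3112666297884+1716·38627172925615 = 132568457553795120
k=5:  x_5 = 21295·1645131293994988801+154·1716·132568457553795120 = 70066141772619400108975,  y_5 = 21295·132568457553795120+1716·1645131293994988801 = 5646090604103467862916

21295 1716
906954049 73084440
38627172925615 3112666297884
1645131293994988801 132568457553795120
70066141772619400108975 5646090604103467862916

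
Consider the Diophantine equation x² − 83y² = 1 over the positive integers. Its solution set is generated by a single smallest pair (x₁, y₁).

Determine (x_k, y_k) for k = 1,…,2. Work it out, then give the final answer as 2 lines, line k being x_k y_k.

82 9
13447 1476

√83 = [9; 9,18, …], period ℓ=2 (even) → k=1
a_0=9:  p_0=9·1+0=9,  q_0=9·0+1=1
a_1=9:  p_1=9·9+1=82,  q_1=9·1+0=9
(x₁, y₁) = (82, 9);  82² − 83·9² = 1 ✓
(82+9√83)^2 = 13447 + 1476√83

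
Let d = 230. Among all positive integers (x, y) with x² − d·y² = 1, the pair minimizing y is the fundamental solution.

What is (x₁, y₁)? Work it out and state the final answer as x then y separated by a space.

91 6

√230 → a₀=15, period (6,30); ℓ=2 even so k=1
a_0=15:  p_0=15·1+0=15,  q_0=15·0+1=1
a_1=6:  p_1=6·15+1=91,  q_1=6·1+0=6
(x₁, y₁) = (91, 6);  91² − 230·6² = 1 ✓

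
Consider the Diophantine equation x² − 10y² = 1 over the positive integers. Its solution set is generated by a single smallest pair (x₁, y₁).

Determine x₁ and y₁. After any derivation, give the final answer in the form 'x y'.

√10 = [3; 6, …], period ℓ=1 (odd) → k=1
i=0: a=3 ⇒ p=3, q=1
i=1: a=6 ⇒ p=19, q=6
(x₁, y₁) = (19, 6);  19² − 10·6² = 1 ✓

19 6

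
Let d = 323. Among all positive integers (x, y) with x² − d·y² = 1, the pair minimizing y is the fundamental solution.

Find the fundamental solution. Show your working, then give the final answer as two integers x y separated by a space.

18 1

d=323: √d = [17; 1,34] (ℓ=2, even), read p_1/q_1
k=0  a_k=17  p_k/q_k = 17/1
k=1  a_k=1  p_k/q_k = 18/1
(x₁, y₁) = (18, 1);  18² − 323·1² = 1 ✓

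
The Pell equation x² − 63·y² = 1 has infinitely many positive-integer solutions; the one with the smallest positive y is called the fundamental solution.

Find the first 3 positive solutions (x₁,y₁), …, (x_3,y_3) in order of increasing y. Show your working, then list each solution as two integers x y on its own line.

√63 = [7; 1,14, …], period ℓ=2 (even) → k=1
i=0: a=7 ⇒ p=7, q=1
i=1: a=1 ⇒ p=8, q=1
fundamental: x₁=8, y₁=1  (since 64 − 63·1 = 1)
k=2:  x_2 = 8·8+63·1·1 = 127,  y_2 = 8·1+1·8 = 16
k=3:  x_3 = 8·127+63·1·16 = 2024,  y_3 = 8·16+1·127 = 255

8 1
127 16
2024 255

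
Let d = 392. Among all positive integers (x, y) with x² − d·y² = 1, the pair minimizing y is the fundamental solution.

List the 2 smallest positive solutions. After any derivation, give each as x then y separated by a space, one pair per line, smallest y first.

[19; 1,3,1,38] for √392; ℓ=4 ⇒ convergent index 3
i=0: a=19 ⇒ p=19, q=1
i=1: a=1 ⇒ p=20, q=1
i=2: a=3 ⇒ p=79, q=4
i=3: a=1 ⇒ p=99, q=5
(x₁, y₁) = (99, 5);  99² − 392·5² = 1 ✓
(99+5√392)^2 = 19601 + 990√392

99 5
19601 990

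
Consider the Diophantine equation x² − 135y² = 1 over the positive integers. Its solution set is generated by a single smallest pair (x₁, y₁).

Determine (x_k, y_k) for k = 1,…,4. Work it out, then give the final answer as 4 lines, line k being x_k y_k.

√135 → a₀=11, period (1,1,1,1,1,1,1,22); ℓ=8 even so k=7
k=0  a_k=11  p_k/q_k = 11/1
k=1  a_k=1  p_k/q_k = 12/1
k=2  a_k=1  p_k/q_k = 23/2
k=3  a_k=1  p_k/q_k = 35/3
k=4  a_k=1  p_k/q_k = 58/5
k=5  a_k=1  p_k/q_k = 93/8
k=6  a_k=1  p_k/q_k = 151/13
k=7  a_k=1  p_k/q_k = 244/21
(x₁, y₁) = (244, 21);  244² − 135·21² = 1 ✓
k=2:  x_2 = 244·244+135·21·21 = 119071,  y_2 = 244·21+21·244 = 10248
k=3:  x_3 = 244·119071+135·21·10248 = 58106404,  y_3 = 244·10248+21·119071 = 5001003
k=4:  x_4 = 244·58106404+135·21·5001003 = 28355806081,  y_4 = 244·5001003+21·58106404 = 2440479216

244 21
119071 10248
58106404 5001003
28355806081 2440479216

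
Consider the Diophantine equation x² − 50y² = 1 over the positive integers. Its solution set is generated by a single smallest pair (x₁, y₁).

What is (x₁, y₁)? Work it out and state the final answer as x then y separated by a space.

d=50: √d = [7; 14] (ℓ=1, odd), read p_1/q_1
step 0: (7, 1)  from 7·(1,0) + (0,1)
step 1: (99, 14)  from 14·(7,1) + (1,0)
fundamental: x₁=99, y₁=14  (since 9801 − 50·196 = 1)

99 14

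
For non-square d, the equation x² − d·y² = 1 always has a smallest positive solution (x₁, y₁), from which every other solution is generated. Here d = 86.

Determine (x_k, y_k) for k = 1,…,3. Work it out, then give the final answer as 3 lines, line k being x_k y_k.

√86 = [9; 3,1,1,1,8,1,1,1,3,18, …], period ℓ=10 (even) → k=9
k=0  a_k=9  p_k/q_k = 9/1
k=1  a_k=3  p_k/q_k = 28/3
k=2  a_k=1  p_k/q_k = 37/4
k=3  a_k=1  p_k/q_k = 65/7
…
k=7  a_k=1  p_k/q_k = 1864/201
k=8  a_k=1  p_k/q_k = 2847/307
k=9  a_k=3  p_k/q_k = 10405/1122
→ (10405, 1122).  Check: 10405²=108264025, 86·1122²=108264024, difference 1.
n=2: (10405,1122)∘(10405,1122) = (10405·10405+86·1122·1122, 10405·1122+1122·10405) = (216528049,23348820)
n=3: (216528049,23348820)∘(10405,1122) = (10405·216528049+86·1122·23348820, 10405·23348820+1122·216528049) = (4505948689285,485888943078)

10405 1122
216528049 23348820
4505948689285 485888943078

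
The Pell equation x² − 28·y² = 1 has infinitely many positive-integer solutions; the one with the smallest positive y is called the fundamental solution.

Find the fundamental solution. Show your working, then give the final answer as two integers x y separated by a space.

127 24

[5; 3,2,3,10] for √28; ℓ=4 ⇒ convergent index 3
step 0: (5, 1)  from 5·(1,0) + (0,1)
…
step 2: (37, 7)  from 2·(16,3) + (5,1)
step 3: (127, 24)  from 3·(37,7) + (16,3)
(x₁, y₁) = (127, 24);  127² − 28·24² = 1 ✓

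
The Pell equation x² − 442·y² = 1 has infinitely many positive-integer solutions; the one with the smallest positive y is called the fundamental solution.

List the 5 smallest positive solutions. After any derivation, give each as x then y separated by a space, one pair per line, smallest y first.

d=442: √d = [21; 42] (ℓ=1, odd), read p_1/q_1
step 0: (21, 1)  from 21·(1,0) + (0,1)
step 1: (883, 42)  from 42·(21,1) + (1,0)
fundamental: x₁=883, y₁=42  (since 779689 − 442·1764 = 1)
(x_2, y_2) = (883·883 + 442·42·42, 883·42 + 42·883) = (1559377, 74172)
(x_3, y_3) = (883·1559377 + 442·42·74172, 883·74172 + 42·1559377) = (2753858899, 130987710)
(x_4, y_4) = (883·2753858899 + 442·42·130987710, 883·130987710 + 42·2753858899) = (4863313256257, 231324221688)
(x_5, y_5) = (883·4863313256257 + 442·42·231324221688, 883·231324221688 + 42·4863313256257) = (8588608456690963, 408518444513298)

883 42
1559377 74172
2753858899 130987710
4863313256257 231324221688
8588608456690963 408518444513298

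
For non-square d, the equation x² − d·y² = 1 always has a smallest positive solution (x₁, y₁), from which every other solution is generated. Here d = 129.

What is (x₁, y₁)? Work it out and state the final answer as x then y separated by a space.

16855 1484

√129 → a₀=11, period (2,1,3,1,6,1,3,1,2,22); ℓ=10 even so k=9
i=0: a=11 ⇒ p=11, q=1
i=1: a=2 ⇒ p=23, q=2
i=2: a=1 ⇒ p=34, q=3
…
i=6: a=1 ⇒ p=1238, q=109
…
i=8: a=1 ⇒ p=6031, q=531
i=9: a=2 ⇒ p=16855, q=1484
(x₁, y₁) = (16855, 1484);  16855² − 129·1484² = 1 ✓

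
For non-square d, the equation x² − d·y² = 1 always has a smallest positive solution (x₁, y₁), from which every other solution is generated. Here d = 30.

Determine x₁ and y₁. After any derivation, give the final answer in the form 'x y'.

√30 → a₀=5, period (2,10); ℓ=2 even so k=1
i=0: a=5 ⇒ p=5, q=1
i=1: a=2 ⇒ p=11, q=2
→ (11, 2).  Check: 11²=121, 30·2²=120, difference 1.

11 2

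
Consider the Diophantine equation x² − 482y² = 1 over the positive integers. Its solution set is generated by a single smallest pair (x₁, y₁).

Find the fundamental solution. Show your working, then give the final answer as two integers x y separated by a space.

√482 = [21; 1,20,1,42, …], period ℓ=4 (even) → k=3
step 0: (21, 1)  from 21·(1,0) + (0,1)
step 1: (22, 1)  from 1·(21,1) + (1,0)
step 2: (461, 21)  from 20·(22,1) + (21,1)
step 3: (483, 22)  from 1·(461,21) + (22,1)
→ (483, 22).  Check: 483²=233289, 482·22²=233288, difference 1.

483 22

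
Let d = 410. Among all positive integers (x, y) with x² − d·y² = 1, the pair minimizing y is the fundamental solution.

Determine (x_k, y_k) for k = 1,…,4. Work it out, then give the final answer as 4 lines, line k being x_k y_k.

d=410: √d = [20; 4,40] (ℓ=2, even), read p_1/q_1
a_0=20:  p_0=20·1+0=20,  q_0=20·0+1=1
a_1=4:  p_1=4·20+1=81,  q_1=4·1+0=4
fundamental: x₁=81, y₁=4  (since 6561 − 410·16 = 1)
(x_2, y_2) = (81·81 + 410·4·4, 81·4 + 4·81) = (13121, 648)
(x_3, y_3) = (81·13121 + 410·4·648, 81·648 + 4·13121) = (2125521, 104972)
(x_4, y_4) = (81·2125521 + 410·4·104972, 81·104972 + 4·2125521) = (344321281, 17004816)

81 4
13121 648
2125521 104972
344321281 17004816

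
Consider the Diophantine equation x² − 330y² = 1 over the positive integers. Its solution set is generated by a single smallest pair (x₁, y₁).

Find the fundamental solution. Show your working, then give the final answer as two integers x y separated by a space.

[18; 6,36] for √330; ℓ=2 ⇒ convergent index 1
step 0: (18, 1)  from 18·(1,0) + (0,1)
step 1: (109, 6)  from 6·(18,1) + (1,0)
(x₁, y₁) = (109, 6);  109² − 330·6² = 1 ✓

109 6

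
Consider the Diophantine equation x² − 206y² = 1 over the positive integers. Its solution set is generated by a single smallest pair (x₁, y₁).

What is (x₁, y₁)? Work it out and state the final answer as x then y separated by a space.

[14; 2,1,5,14,5,1,2,28] for √206; ℓ=8 ⇒ convergent index 7
step 0: (14, 1)  from 14·(1,0) + (0,1)
step 1: (29, 2)  from 2·(14,1) + (1,0)
step 2: (43, 3)  from 1·(29,2) + (14,1)
…
step 5: (17539, 1222)  from 5·(3459,241) + (244,17)
step 6: (20998, 1463)  from 1·(17539,1222) + (3459,241)
step 7: (59535, 4148)  from 2·(20998,1463) + (17539,1222)
(x₁, y₁) = (59535, 4148);  59535² − 206·4148² = 1 ✓

59535 4148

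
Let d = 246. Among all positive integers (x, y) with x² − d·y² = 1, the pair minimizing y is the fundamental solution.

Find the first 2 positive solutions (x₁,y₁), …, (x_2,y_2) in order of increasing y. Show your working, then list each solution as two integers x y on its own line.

√246 → a₀=15, period (1,2,5,1,14,1,5,2,1,30); ℓ=10 even so k=9
a_0=15:  p_0=15·1+0=15,  q_0=15·0+1=1
a_1=1:  p_1=1·15+1=16,  q_1=1·1+0=1
a_2=2:  p_2=2·16+15=47,  q_2=2·1+1=3
…
a_4=1:  p_4=1·251+47=298,  q_4=1·16+3=19
a_5=14:  p_5=14·298+251=4423,  q_5=14·19+16=282
…
a_8=2:  p_8=2·28028+4721=60777,  q_8=2·1787+301=3875
a_9=1:  p_9=1·60777+28028=88805,  q_9=1·3875+1787=5662
fundamental: x₁=88805, y₁=5662  (since 7886328025 − 246·32058244 = 1)
k=2:  x_2 = 88805·88805+246·5662·5662 = 15772656049,  y_2 = 88805·5662+5662·88805 = 1005627820

88805 5662
15772656049 1005627820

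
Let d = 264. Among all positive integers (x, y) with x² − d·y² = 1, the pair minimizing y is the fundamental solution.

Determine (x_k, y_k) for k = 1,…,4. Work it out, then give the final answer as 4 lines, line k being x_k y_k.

65 4
8449 520
1098305 67596
142771201 8786960

√264 → a₀=16, period (4,32); ℓ=2 even so k=1
k=0  a_k=16  p_k/q_k = 16/1
k=1  a_k=4  p_k/q_k = 65/4
→ (65, 4).  Check: 65²=4225, 264·4²=4224, difference 1.
(65+4√264)^2 = 8449 + 520√264
(65+4√264)^3 = 1098305 + 67596√264
(65+4√264)^4 = 142771201 + 8786960√264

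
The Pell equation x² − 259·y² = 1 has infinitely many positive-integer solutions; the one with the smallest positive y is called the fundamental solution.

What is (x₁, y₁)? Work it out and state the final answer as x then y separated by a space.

847225 52644

√259 = [16; 10,1,2,3,4,3,2,1,10,32, …], period ℓ=10 (even) → k=9
step 0: (16, 1)  from 16·(1,0) + (0,1)
step 1: (161, 10)  from 10·(16,1) + (1,0)
step 2: (177, 11)  from 1·(161,10) + (16,1)
…
step 4: (1722, 107)  from 3·(515,32) + (177,11)
step 5: (7403, 460)  from 4·(1722,107) + (515,32)
…
step 7: (55265, 3434)  from 2·(23931,1487) + (7403,460)
step 8: (79196, 4921)  from 1·(55265,3434) + (23931,1487)
step 9: (847225, 52644)  from 10·(79196,4921) + (55265,3434)
→ (847225, 52644).  Check: 847225²=717790200625, 259·52644²=717790200624, difference 1.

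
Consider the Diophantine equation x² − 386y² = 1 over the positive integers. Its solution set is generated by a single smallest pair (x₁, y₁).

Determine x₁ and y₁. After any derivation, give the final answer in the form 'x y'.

111555 5678

√386 = [19; 1,1,1,4,1,18,1,4,1,1,1,38, …], period ℓ=12 (even) → k=11
step 0: (19, 1)  from 19·(1,0) + (0,1)
step 1: (20, 1)  from 1·(19,1) + (1,0)
step 2: (39, 2)  from 1·(20,1) + (19,1)
step 3: (59, 3)  from 1·(39,2) + (20,1)
…
step 5: (334, 17)  from 1·(275,14) + (59,3)
step 6: (6287, 320)  from 18·(334,17) + (275,14)
step 7: (6621, 337)  from 1·(6287,320) + (334,17)
…
step 10: (72163, 3673)  from 1·(39392,2005) + (32771,1668)
step 11: (111555, 5678)  from 1·(72163,3673) + (39392,2005)
(x₁, y₁) = (111555, 5678);  111555² − 386·5678² = 1 ✓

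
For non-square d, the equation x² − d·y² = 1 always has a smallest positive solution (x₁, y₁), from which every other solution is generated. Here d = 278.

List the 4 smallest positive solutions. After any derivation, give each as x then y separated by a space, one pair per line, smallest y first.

2501 150
12510001 750300
62575022501 3753000450
313000250040001 18772507500600

[16; 1,2,16,2,1,32] for √278; ℓ=6 ⇒ convergent index 5
a_0=16:  p_0=16·1+0=16,  q_0=16·0+1=1
a_1=1:  p_1=1·16+1=17,  q_1=1·1+0=1
a_2=2:  p_2=2·17+16=50,  q_2=2·1+1=3
…
a_4=2:  p_4=2·817+50=1684,  q_4=2·49+3=101
a_5=1:  p_5=1·1684+817=2501,  q_5=1·101+49=150
fundamental: x₁=2501, y₁=150  (since 6255001 − 278·22500 = 1)
(2501+150√278)^2 = 12510001 + 750300√278
(2501+150√278)^3 = 62575022501 + 3753000450√278
(2501+150√278)^4 = 313000250040001 + 18772507500600√278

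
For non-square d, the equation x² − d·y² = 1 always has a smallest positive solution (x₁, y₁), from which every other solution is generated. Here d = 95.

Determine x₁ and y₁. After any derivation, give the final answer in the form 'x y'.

√95 → a₀=9, period (1,2,1,18); ℓ=4 even so k=3
a_0=9:  p_0=9·1+0=9,  q_0=9·0+1=1
a_1=1:  p_1=1·9+1=10,  q_1=1·1+0=1
a_2=2:  p_2=2·10+9=29,  q_2=2·1+1=3
a_3=1:  p_3=1·29+10=39,  q_3=1·3+1=4
fundamental: x₁=39, y₁=4  (since 1521 − 95·16 = 1)

39 4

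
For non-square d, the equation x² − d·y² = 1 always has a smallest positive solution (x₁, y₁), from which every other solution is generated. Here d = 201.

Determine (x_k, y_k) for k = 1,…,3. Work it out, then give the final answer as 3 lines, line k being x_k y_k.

[14; 5,1,1,1,2,…,1,5,28] for √201; ℓ=14 ⇒ convergent index 13
a_0=14:  p_0=14·1+0=14,  q_0=14·0+1=1
…
a_3=1:  p_3=1·85+71=156,  q_3=1·6+5=11
…
a_7=8:  p_7=8·879+638=7670,  q_7=8·62+45=541
…
a_11=1:  p_11=1·33317+24768=58085,  q_11=1·2350+1747=4097
a_12=1:  p_12=1·58085+33317=91402,  q_12=1·4097+2350=6447
a_13=5:  p_13=5·91402+58085=515095,  q_13=5·6447+4097=36332
(x₁, y₁) = (515095, 36332);  515095² − 201·36332² = 1 ✓
k=2:  x_2 = 515095·515095+201·36332·36332 = 530645718049,  y_2 = 515095·36332+36332·515095 = 37428863080
k=3:  x_3 = 515095·530645718049+201·36332·37428863080 = 546665912276384215,  y_3 = 515095·37428863080+36332·530645718049 = 38558840456348868

515095 36332
530645718049 37428863080
546665912276384215 38558840456348868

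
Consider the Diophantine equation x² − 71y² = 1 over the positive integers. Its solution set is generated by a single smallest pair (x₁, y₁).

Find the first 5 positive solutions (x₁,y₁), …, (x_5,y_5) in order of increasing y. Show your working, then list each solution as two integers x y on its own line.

√71 → a₀=8, period (2,2,1,7,1,2,2,16); ℓ=8 even so k=7
i=0: a=8 ⇒ p=8, q=1
…
i=6: a=2 ⇒ p=1483, q=176
i=7: a=2 ⇒ p=3480, q=413
fundamental: x₁=3480, y₁=413  (since 12110400 − 71·170569 = 1)
k=2:  x_2 = 3480·3480+71·413·413 = 24220799,  y_2 = 3480·413+413·3480 = 2874480
k=3:  x_3 = 3480·24220799+71·413·2874480 = 168576757560,  y_3 = 3480·2874480+413·24220799 = 20006380387
k=4:  x_4 = 3480·168576757560+71·413·20006380387 = 1173294208396801,  y_4 = 3480·20006380387+413·168576757560 = 139244404619040
k=5:  x_5 = 3480·1173294208396801+71·413·139244404619040 = 8166127521864977400,  y_5 = 3480·139244404619040+413·1173294208396801 = 969141036142138013

3480 413
24220799 2874480
168576757560 20006380387
1173294208396801 139244404619040
8166127521864977400 969141036142138013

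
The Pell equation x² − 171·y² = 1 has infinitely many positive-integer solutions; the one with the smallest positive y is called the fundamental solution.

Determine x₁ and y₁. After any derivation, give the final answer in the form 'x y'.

d=171: √d = [13; 13,26] (ℓ=2, even), read p_1/q_1
step 0: (13, 1)  from 13·(1,0) + (0,1)
step 1: (170, 13)  from 13·(13,1) + (1,0)
→ (170, 13).  Check: 170²=28900, 171·13²=28899, difference 1.

170 13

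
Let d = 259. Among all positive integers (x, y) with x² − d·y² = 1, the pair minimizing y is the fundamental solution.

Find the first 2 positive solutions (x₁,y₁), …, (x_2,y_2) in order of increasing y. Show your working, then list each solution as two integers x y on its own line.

√259 → a₀=16, period (10,1,2,3,4,3,2,1,10,32); ℓ=10 even so k=9
i=0: a=16 ⇒ p=16, q=1
i=1: a=10 ⇒ p=161, q=10
i=2: a=1 ⇒ p=177, q=11
i=3: a=2 ⇒ p=515, q=32
i=4: a=3 ⇒ p=1722, q=107
…
i=7: a=2 ⇒ p=55265, q=3434
i=8: a=1 ⇒ p=79196, q=4921
i=9: a=10 ⇒ p=847225, q=52644
→ (847225, 52644).  Check: 847225²=717790200625, 259·52644²=717790200624, difference 1.
(x_2, y_2) = (847225·847225 + 259·52644·52644, 847225·52644 + 52644·847225) = (1435580401249, 89202625800)

847225 52644
1435580401249 89202625800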